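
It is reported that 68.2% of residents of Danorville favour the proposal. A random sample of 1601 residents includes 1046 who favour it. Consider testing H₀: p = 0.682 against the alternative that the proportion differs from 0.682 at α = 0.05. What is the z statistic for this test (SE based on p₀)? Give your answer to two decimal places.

z = -2.46

p̂ = 1046/1601 = 0.65334.
Under H₀, SE = √(0.682·0.318/1601) = √(0.000135463) = 0.01164.
z = (0.65334 − 0.682)/0.01164 = -0.02866/0.01164 = -2.46.
p-value = 2·P(Z > 2.462) ≈ 0.0138, so at α = 0.05 we reject H₀.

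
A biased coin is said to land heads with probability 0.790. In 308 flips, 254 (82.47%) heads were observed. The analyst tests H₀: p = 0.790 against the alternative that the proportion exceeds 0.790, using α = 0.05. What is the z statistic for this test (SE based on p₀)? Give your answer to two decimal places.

p̂ = 254/308 ≈ 0.82468.
Standard error under H₀: √(0.79×0.21/308) = 0.02321.
z = (0.82468 − 0.79)/0.02321 = 0.03468/0.02321 = 1.49.
p-value = P(Z > 1.494) ≈ 0.0676; since p > α = 0.05, fail to reject H₀.

z = 1.49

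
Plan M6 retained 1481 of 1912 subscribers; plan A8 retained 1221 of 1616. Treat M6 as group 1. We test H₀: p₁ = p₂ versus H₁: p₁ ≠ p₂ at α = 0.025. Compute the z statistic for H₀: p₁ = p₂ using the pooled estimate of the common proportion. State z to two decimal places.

z = 1.33

p̂₁ = 1481/1912 ≈ 0.7746, p̂₂ = 1221/1616 ≈ 0.7556.
Pooled p̂ = (1481+1221)/(1912+1616) = 2702/3528 = 0.7659.
SE = √(0.179312 × 0.00114182) = 0.0143.
z = (0.7746 − 0.7556)/0.0143 = 0.0190/0.0143 = 1.33.
Two-sided p-value ≈ 2·Φ(−1.329) = 0.1839, so at α = 0.025 we fail to reject H₀.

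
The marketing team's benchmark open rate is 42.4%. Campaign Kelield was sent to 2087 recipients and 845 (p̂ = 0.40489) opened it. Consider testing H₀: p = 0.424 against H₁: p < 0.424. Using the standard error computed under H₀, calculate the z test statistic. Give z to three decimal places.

z = -1.767

p̂ = 845/2087 ≈ 0.404887.
Under H₀, SE = √(0.424·0.576/2087) = √(0.000117022) = 0.010818.
z = (0.404887 − 0.424)/0.010818 = -0.019113/0.010818 = -1.767.
p-value = P(Z < -1.767) ≈ 0.0386.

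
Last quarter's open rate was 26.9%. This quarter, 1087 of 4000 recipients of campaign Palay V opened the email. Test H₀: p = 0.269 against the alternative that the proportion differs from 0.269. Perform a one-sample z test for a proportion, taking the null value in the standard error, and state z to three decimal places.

p̂ = 1087/4000 ≈ 0.27175.
Under H₀, SE = √(0.269·0.731/4000) = √(4.91597e-05) = 0.00701.
z = (0.27175 − 0.269)/0.00701 = 0.00275/0.00701 = 0.392.
p-value = 2·P(Z > 0.392) ≈ 0.6949.

z = 0.392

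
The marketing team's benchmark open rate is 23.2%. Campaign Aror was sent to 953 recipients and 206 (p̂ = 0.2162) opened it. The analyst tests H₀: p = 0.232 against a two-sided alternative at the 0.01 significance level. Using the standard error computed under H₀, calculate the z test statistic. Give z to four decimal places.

p̂ = 206/953 ≈ 0.2161595.
SE = √(p₀(1−p₀)/n) = √(0.17818/953) = 0.0136735.
z = (0.2161595 − 0.232)/0.0136735 = -0.0158405/0.0136735 = -1.1585.
p-value = 2·P(Z > 1.158) ≈ 0.2467, so at α = 0.01 we fail to reject H₀.

z = -1.1585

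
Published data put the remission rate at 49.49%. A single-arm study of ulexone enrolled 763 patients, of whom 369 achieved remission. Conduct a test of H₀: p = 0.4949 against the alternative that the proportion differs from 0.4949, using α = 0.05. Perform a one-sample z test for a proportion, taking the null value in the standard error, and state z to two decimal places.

p̂ = 369/763 ≈ 0.4836.
Under H₀, SE = √(0.4949·0.5051/763) = √(0.00032762) = 0.0181.
z = (0.4836 − 0.4949)/0.0181 = -0.0113/0.0181 = -0.62.
p-value = 2·P(Z > 0.623) ≈ 0.5331, so at α = 0.05 we fail to reject H₀.

z = -0.62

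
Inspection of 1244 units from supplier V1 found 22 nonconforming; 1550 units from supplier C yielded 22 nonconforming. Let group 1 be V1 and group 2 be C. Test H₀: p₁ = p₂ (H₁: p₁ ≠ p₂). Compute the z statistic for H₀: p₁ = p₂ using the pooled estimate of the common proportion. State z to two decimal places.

z = 0.74

p̂₁ = 22/1244 = 0.0177, p̂₂ = 22/1550 = 0.0142.
Pooled p̂ = (22+22)/(1244+1550) = 44/2794 = 0.0157.
SE = √(0.0155 × 0.00144902) = 0.0047.
z = (0.0177 − 0.0142)/0.0047 = 0.0035/0.0047 = 0.74.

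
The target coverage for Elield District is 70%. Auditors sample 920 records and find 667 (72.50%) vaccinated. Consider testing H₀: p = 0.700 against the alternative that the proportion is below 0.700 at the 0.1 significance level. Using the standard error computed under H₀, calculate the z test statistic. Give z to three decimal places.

p̂ = 667/920 = 0.72500.
Under H₀, SE = √(0.7·0.3/920) = √(0.000228261) = 0.01511.
z = (0.72500 − 0.7)/0.01511 = 0.02500/0.01511 = 1.655.
p-value = P(Z < 1.655) ≈ 0.9510, so at α = 0.1 we fail to reject H₀.

z = 1.655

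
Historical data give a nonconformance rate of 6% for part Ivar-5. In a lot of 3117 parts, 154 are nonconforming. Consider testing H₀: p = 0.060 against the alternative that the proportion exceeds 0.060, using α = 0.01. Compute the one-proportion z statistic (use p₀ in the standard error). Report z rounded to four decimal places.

z = -2.4904

p̂ = 154/3117 ≈ 0.049406.
Standard error under H₀: √(0.06×0.94/3117) = 0.004254.
z = (0.049406 − 0.06)/0.004254 = -0.010594/0.004254 = -2.4904.
p-value = P(Z > -2.490) ≈ 0.9936; since p > α = 0.01, fail to reject H₀.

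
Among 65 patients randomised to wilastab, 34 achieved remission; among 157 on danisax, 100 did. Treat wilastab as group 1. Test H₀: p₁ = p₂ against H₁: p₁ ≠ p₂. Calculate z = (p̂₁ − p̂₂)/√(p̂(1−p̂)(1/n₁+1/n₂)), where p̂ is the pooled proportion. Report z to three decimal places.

p̂₁ = 34/65 = 0.52308, p̂₂ = 100/157 = 0.63694.
Pooled p̂ = (34+100)/(65+157) = 134/222 = 0.60360.
SE = √(p̂(1−p̂)(1/n₁+1/n₂)) = √(0.60360·0.39640·0.021754) = √(0.00520501) = 0.07215.
z = (0.52308 − 0.63694)/0.07215 = -0.11386/0.07215 = -1.578.

z = -1.578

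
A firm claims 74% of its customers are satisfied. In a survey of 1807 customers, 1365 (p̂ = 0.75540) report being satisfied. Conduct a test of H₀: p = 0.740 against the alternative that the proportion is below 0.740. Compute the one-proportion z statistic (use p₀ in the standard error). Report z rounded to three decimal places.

p̂ = 1365/1807 ≈ 0.75540.
Under H₀, SE = √(0.74·0.26/1807) = √(0.000106475) = 0.01032.
z = (0.75540 − 0.74)/0.01032 = 0.01540/0.01032 = 1.492.
p-value = P(Z < 1.492) ≈ 0.9322.

z = 1.492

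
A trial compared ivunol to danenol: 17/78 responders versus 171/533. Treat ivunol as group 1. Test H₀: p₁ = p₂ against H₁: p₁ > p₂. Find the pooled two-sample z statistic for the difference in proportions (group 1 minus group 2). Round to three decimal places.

z = -1.839

p̂₁ = 17/78 ≈ 0.21795, p̂₂ = 171/533 ≈ 0.32083.
Pooled p̂ = (17+171)/(78+533) = 188/611 = 0.30769.
SE = √(p̂(1−p̂)(1/n₁+1/n₂)) = √(0.30769·0.69231·0.0146967) = √(0.00313065) = 0.05595.
z = (0.21795 − 0.32083)/0.05595 = -0.10288/0.05595 = -1.839.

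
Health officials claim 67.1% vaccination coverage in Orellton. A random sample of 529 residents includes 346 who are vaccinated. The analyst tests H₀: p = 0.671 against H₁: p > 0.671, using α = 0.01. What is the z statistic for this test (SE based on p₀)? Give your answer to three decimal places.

p̂ = 346/529 = 0.65406.
Under H₀, SE = √(0.671·0.329/529) = √(0.000417314) = 0.02043.
z = (0.65406 − 0.671)/0.02043 = -0.01694/0.02043 = -0.829.
p-value = P(Z > -0.829) ≈ 0.7965. With α = 0.01, fail to reject H₀.

z = -0.829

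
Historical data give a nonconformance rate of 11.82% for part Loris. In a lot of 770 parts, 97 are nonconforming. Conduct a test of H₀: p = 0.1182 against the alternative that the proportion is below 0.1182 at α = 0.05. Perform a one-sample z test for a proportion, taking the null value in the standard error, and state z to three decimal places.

z = 0.668

p̂ = 97/770 = 0.12597.
Standard error under H₀: √(0.1182×0.8818/770) = 0.01163.
z = (0.12597 − 0.1182)/0.01163 = 0.00777/0.01163 = 0.668.
p-value = P(Z < 0.668) ≈ 0.7480. With α = 0.05, fail to reject H₀.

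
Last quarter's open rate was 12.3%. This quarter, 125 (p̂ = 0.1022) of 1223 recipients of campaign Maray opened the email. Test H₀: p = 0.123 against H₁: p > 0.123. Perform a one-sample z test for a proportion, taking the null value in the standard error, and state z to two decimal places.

z = -2.21

p̂ = 125/1223 ≈ 0.1022.
SE = √(p₀(1−p₀)/n) = √(0.10787/1223) = 0.0094.
z = (0.1022 − 0.123)/0.0094 = -0.0208/0.0094 = -2.21.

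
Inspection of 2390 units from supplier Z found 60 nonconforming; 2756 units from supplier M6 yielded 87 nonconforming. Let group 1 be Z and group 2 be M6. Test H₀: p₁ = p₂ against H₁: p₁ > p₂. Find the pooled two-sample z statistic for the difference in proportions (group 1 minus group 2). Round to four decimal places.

p̂₁ = 60/2390 = 0.02510460, p̂₂ = 87/2756 = 0.03156749.
Pooled p̂ = (60+87)/(2390+2756) = 147/5146 = 0.02856588.
SE = √(p̂(1−p̂)(1/n₁+1/n₂)) = √(0.02856588·0.97143412·0.000781255) = √(2.16797e-05) = 0.00465615.
z = (0.02510460 − 0.03156749)/0.00465615 = -0.00646289/0.00465615 = -1.3880.

z = -1.3880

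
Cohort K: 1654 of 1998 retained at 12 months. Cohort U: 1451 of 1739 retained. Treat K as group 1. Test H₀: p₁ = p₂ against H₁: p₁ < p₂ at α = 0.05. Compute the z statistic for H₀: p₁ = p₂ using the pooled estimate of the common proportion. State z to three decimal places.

p̂₁ = 1654/1998 = 0.82783, p̂₂ = 1451/1739 = 0.83439.
Pooled p̂ = (1654+1451)/(1998+1739) = 3105/3737 = 0.83088.
SE = √(p̂(1−p̂)(1/n₁+1/n₂)) = √(0.83088·0.16912·0.00107554) = √(0.000151133) = 0.01229.
z = (0.82783 − 0.83439)/0.01229 = -0.00656/0.01229 = -0.534.
p-value = P(Z < -0.534) ≈ 0.2968. With α = 0.05, fail to reject H₀.

z = -0.534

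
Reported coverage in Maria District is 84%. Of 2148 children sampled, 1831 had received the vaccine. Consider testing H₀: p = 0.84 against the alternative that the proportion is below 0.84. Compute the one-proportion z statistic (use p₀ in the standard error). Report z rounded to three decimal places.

z = 1.570

p̂ = 1831/2148 ≈ 0.85242.
SE = √(p₀(1−p₀)/n) = √(0.1344/2148) = 0.00791.
z = (0.85242 − 0.84)/0.00791 = 0.01242/0.00791 = 1.570.
p-value = P(Z < 1.570) ≈ 0.9418.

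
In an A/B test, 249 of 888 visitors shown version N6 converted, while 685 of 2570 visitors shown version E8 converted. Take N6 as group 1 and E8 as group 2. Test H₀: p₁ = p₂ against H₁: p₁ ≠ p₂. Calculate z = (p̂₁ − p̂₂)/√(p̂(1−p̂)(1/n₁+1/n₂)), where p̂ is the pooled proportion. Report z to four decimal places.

z = 0.8024

p̂₁ = 249/888 ≈ 0.280405, p̂₂ = 685/2570 ≈ 0.266537.
Pooled p̂ = (249+685)/(888+2570) = 934/3458 = 0.270098.
SE = √(0.197145 × 0.00151523) = 0.017284.
z = (0.280405 − 0.266537)/0.017284 = 0.013868/0.017284 = 0.8024.
p-value = 2·P(Z > 0.802) ≈ 0.4223.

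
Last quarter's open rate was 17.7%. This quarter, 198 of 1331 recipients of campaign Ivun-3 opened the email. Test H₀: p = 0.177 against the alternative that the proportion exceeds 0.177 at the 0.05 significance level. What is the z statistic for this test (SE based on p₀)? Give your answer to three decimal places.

z = -2.699

p̂ = 198/1331 = 0.148760.
Standard error under H₀: √(0.177×0.823/1331) = 0.010462.
z = (0.148760 − 0.177)/0.010462 = -0.028240/0.010462 = -2.699.
p-value = P(Z > -2.699) ≈ 0.9965; since p > α = 0.05, fail to reject H₀.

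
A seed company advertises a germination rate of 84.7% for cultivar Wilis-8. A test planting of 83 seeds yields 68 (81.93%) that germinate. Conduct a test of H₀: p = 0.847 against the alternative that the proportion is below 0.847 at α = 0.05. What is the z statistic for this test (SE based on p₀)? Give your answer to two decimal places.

p̂ = 68/83 = 0.8193.
SE = √(p₀(1−p₀)/n) = √(0.12959/83) = 0.0395.
z = (0.8193 − 0.847)/0.0395 = -0.0277/0.0395 = -0.70.
p-value = P(Z < -0.702) ≈ 0.2415, so at α = 0.05 we fail to reject H₀.

z = -0.70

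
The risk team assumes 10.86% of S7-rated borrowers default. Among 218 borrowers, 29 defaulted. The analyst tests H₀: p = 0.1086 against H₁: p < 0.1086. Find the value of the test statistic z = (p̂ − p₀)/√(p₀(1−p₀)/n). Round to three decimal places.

z = 1.159

p̂ = 29/218 = 0.13303.
Under H₀, SE = √(0.1086·0.8914/218) = √(0.000444064) = 0.02107.
z = (0.13303 − 0.1086)/0.02107 = 0.02443/0.02107 = 1.159.
p-value = P(Z < 1.159) ≈ 0.8768.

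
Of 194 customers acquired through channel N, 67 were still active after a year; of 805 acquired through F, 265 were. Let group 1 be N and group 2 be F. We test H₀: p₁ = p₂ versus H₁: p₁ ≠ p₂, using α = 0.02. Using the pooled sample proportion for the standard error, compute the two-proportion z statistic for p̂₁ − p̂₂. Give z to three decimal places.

p̂₁ = 67/194 = 0.34536, p̂₂ = 265/805 = 0.32919.
Pooled p̂ = (67+265)/(194+805) = 332/999 = 0.33233.
SE = √(p̂(1−p̂)(1/n₁+1/n₂)) = √(0.33233·0.66767·0.00639688) = √(0.00141939) = 0.03767.
z = (0.34536 − 0.32919)/0.03767 = 0.01617/0.03767 = 0.429.
p-value = 2·P(Z > 0.429) ≈ 0.6678, so at α = 0.02 we fail to reject H₀.

z = 0.429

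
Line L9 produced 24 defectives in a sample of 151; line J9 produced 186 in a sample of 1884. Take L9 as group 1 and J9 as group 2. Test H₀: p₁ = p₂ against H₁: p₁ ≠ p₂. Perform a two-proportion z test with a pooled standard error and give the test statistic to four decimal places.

z = 2.3403

p̂₁ = 24/151 ≈ 0.158940, p̂₂ = 186/1884 ≈ 0.098726.
Pooled p̂ = (24+186)/(151+1884) = 210/2035 = 0.103194.
SE = √(0.0925451 × 0.0071533) = 0.025729.
z = (0.158940 − 0.098726)/0.025729 = 0.060214/0.025729 = 2.3403.
p-value = 2·P(Z > 2.340) ≈ 0.0193.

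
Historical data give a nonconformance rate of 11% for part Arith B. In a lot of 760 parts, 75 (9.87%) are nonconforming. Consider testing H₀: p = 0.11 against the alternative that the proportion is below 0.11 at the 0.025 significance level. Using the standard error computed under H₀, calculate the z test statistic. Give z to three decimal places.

p̂ = 75/760 ≈ 0.09868.
Standard error under H₀: √(0.11×0.89/760) = 0.01135.
z = (0.09868 − 0.11)/0.01135 = -0.01132/0.01135 = -0.997.
p-value = P(Z < -0.997) ≈ 0.1594, so at α = 0.025 we fail to reject H₀.

z = -0.997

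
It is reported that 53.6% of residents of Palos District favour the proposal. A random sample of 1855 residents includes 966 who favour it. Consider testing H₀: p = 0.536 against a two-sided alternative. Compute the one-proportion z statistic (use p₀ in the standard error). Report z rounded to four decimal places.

z = -1.3166

p̂ = 966/1855 ≈ 0.520755.
Standard error under H₀: √(0.536×0.464/1855) = 0.011579.
z = (0.520755 − 0.536)/0.011579 = -0.015245/0.011579 = -1.3166.
Two-sided p-value ≈ 2·Φ(−1.317) = 0.1880.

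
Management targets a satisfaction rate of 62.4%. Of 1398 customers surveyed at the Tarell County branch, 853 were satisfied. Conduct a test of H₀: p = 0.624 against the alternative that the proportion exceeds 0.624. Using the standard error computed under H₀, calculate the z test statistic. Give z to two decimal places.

p̂ = 853/1398 = 0.61016.
SE = √(p₀(1−p₀)/n) = √(0.23462/1398) = 0.01295.
z = (0.61016 − 0.624)/0.01295 = -0.01384/0.01295 = -1.07.
p-value = P(Z > -1.069) ≈ 0.8574.

z = -1.07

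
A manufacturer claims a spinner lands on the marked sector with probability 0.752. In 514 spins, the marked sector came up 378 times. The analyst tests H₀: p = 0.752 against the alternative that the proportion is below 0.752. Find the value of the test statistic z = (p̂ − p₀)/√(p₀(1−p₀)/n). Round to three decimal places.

z = -0.871

p̂ = 378/514 ≈ 0.73541.
Under H₀, SE = √(0.752·0.248/514) = √(0.000362833) = 0.01905.
z = (0.73541 − 0.752)/0.01905 = -0.01659/0.01905 = -0.871.
p-value = P(Z < -0.871) ≈ 0.1919.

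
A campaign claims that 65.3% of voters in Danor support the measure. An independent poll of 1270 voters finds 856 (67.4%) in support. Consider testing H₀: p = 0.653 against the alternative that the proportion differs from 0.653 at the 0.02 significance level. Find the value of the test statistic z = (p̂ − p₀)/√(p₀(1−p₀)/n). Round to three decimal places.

z = 1.573

p̂ = 856/1270 = 0.67402.
Under H₀, SE = √(0.653·0.347/1270) = √(0.000178418) = 0.01336.
z = (0.67402 − 0.653)/0.01336 = 0.02102/0.01336 = 1.573.
Two-sided p-value ≈ 2·Φ(−1.573) = 0.1156. With α = 0.02, fail to reject H₀.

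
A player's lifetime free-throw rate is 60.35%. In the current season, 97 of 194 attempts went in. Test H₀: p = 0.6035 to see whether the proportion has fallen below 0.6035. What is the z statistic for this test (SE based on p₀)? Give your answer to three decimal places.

p̂ = 97/194 = 0.50000.
Under H₀, SE = √(0.6035·0.3965/194) = √(0.00123344) = 0.03512.
z = (0.50000 − 0.6035)/0.03512 = -0.10350/0.03512 = -2.947.
p-value = P(Z < -2.947) ≈ 0.0016.

z = -2.947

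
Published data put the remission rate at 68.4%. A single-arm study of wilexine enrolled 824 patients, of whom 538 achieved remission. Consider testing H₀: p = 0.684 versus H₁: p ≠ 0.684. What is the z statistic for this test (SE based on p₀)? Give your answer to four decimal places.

p̂ = 538/824 ≈ 0.652913.
Under H₀, SE = √(0.684·0.316/824) = √(0.000262311) = 0.016196.
z = (0.652913 − 0.684)/0.016196 = -0.031087/0.016196 = -1.9194.

z = -1.9194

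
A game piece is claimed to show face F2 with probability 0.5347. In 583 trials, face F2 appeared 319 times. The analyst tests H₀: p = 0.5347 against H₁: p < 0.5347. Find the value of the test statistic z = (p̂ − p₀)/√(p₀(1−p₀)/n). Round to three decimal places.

p̂ = 319/583 = 0.54717.
Standard error under H₀: √(0.5347×0.4653/583) = 0.02066.
z = (0.54717 − 0.5347)/0.02066 = 0.01247/0.02066 = 0.604.
p-value = P(Z < 0.604) ≈ 0.7270.

z = 0.604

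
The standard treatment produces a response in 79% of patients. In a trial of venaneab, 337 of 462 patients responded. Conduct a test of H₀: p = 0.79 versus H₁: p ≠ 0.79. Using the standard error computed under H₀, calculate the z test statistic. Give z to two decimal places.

p̂ = 337/462 = 0.72944.
SE = √(p₀(1−p₀)/n) = √(0.1659/462) = 0.01895.
z = (0.72944 − 0.79)/0.01895 = -0.06056/0.01895 = -3.20.
p-value = 2·P(Z > 3.196) ≈ 0.0014.

z = -3.20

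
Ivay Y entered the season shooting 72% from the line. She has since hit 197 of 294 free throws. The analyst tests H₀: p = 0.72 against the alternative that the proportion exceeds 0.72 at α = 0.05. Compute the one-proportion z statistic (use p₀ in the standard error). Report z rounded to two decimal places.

z = -1.91

p̂ = 197/294 ≈ 0.67007.
Under H₀, SE = √(0.72·0.28/294) = √(0.000685714) = 0.02619.
z = (0.67007 − 0.72)/0.02619 = -0.04993/0.02619 = -1.91.
p-value = P(Z > -1.907) ≈ 0.9717, so at α = 0.05 we fail to reject H₀.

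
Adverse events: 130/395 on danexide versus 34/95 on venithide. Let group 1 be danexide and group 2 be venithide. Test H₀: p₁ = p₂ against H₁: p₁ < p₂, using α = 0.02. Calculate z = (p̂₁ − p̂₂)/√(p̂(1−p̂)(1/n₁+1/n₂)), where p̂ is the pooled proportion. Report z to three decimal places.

z = -0.534

p̂₁ = 130/395 ≈ 0.32911, p̂₂ = 34/95 ≈ 0.35789.
Pooled p̂ = (130+34)/(395+95) = 164/490 = 0.33469.
SE = √(p̂(1−p̂)(1/n₁+1/n₂)) = √(0.33469·0.66531·0.013058) = √(0.00290767) = 0.05392.
z = (0.32911 − 0.35789)/0.05392 = -0.02878/0.05392 = -0.534.
p-value = P(Z < -0.534) ≈ 0.2968, so at α = 0.02 we fail to reject H₀.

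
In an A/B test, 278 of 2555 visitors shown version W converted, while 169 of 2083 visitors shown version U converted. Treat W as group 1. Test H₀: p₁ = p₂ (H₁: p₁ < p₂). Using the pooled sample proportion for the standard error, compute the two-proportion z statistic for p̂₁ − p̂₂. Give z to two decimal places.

p̂₁ = 278/2555 ≈ 0.1088, p̂₂ = 169/2083 ≈ 0.0811.
Pooled p̂ = (278+169)/(2555+2083) = 447/4638 = 0.0964.
SE = √(p̂(1−p̂)(1/n₁+1/n₂)) = √(0.0964·0.9036·0.000871466) = √(7.58952e-05) = 0.0087.
z = (0.1088 − 0.0811)/0.0087 = 0.0277/0.0087 = 3.18.
p-value = P(Z < 3.177) ≈ 0.9993.

z = 3.18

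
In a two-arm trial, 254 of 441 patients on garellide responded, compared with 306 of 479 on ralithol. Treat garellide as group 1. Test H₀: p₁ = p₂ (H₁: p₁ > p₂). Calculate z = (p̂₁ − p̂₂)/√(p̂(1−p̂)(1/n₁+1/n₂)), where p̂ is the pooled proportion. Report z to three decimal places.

p̂₁ = 254/441 = 0.57596, p̂₂ = 306/479 = 0.63883.
Pooled p̂ = (254+306)/(441+479) = 560/920 = 0.60870.
SE = √(0.238185 × 0.00435526) = 0.03221.
z = (0.57596 − 0.63883)/0.03221 = -0.06287/0.03221 = -1.952.

z = -1.952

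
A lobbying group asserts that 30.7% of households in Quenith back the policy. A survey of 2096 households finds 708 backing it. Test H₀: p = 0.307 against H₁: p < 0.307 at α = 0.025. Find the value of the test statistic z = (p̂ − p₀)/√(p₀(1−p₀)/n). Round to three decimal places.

z = 3.056

p̂ = 708/2096 = 0.337786.
Under H₀, SE = √(0.307·0.693/2096) = √(0.000101503) = 0.010075.
z = (0.337786 − 0.307)/0.010075 = 0.030786/0.010075 = 3.056.
p-value = P(Z < 3.056) ≈ 0.9989, so at α = 0.025 we fail to reject H₀.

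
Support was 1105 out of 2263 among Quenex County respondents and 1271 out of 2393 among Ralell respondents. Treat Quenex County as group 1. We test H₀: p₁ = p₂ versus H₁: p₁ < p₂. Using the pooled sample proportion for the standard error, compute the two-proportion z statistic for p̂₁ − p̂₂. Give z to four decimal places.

z = -2.9228

p̂₁ = 1105/2263 ≈ 0.488290, p̂₂ = 1271/2393 ≈ 0.531132.
Pooled p̂ = (1105+1271)/(2263+2393) = 2376/4656 = 0.510309.
SE = √(0.249894 × 0.000859777) = 0.014658.
z = (0.488290 − 0.531132)/0.014658 = -0.042842/0.014658 = -2.9228.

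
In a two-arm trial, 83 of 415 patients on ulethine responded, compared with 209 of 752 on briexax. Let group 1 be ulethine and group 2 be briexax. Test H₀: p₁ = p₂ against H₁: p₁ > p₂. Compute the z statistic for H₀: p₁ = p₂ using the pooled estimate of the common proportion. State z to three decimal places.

p̂₁ = 83/415 = 0.20000, p̂₂ = 209/752 = 0.27793.
Pooled p̂ = (83+209)/(415+752) = 292/1167 = 0.25021.
SE = √(p̂(1−p̂)(1/n₁+1/n₂)) = √(0.25021·0.74979·0.00373943) = √(0.000701543) = 0.02649.
z = (0.20000 − 0.27793)/0.02649 = -0.07793/0.02649 = -2.942.
p-value = P(Z > -2.942) ≈ 0.9984.

z = -2.942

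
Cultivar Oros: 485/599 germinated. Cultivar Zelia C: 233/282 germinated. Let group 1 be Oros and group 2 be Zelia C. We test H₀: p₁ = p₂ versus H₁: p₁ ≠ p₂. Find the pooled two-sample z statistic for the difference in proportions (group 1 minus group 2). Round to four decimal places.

p̂₁ = 485/599 ≈ 0.809683, p̂₂ = 233/282 ≈ 0.826241.
Pooled p̂ = (485+233)/(599+282) = 718/881 = 0.814983.
SE = √(p̂(1−p̂)(1/n₁+1/n₂)) = √(0.814983·0.185017·0.00521555) = √(0.00078643) = 0.028043.
z = (0.809683 − 0.826241)/0.028043 = -0.016558/0.028043 = -0.5905.

z = -0.5905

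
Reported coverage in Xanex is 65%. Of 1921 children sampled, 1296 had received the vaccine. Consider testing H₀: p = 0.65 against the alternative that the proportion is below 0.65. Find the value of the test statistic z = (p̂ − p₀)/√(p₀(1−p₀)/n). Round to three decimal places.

p̂ = 1296/1921 ≈ 0.674649.
Standard error under H₀: √(0.65×0.35/1921) = 0.010882.
z = (0.674649 − 0.65)/0.010882 = 0.024649/0.010882 = 2.265.
p-value = P(Z < 2.265) ≈ 0.9882.

z = 2.265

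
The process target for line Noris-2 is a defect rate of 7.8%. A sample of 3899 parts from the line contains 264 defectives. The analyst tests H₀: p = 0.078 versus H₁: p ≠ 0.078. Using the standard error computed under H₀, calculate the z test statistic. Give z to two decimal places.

p̂ = 264/3899 = 0.0677.
Under H₀, SE = √(0.078·0.922/3899) = √(1.84447e-05) = 0.0043.
z = (0.0677 − 0.078)/0.0043 = -0.0103/0.0043 = -2.40.

z = -2.40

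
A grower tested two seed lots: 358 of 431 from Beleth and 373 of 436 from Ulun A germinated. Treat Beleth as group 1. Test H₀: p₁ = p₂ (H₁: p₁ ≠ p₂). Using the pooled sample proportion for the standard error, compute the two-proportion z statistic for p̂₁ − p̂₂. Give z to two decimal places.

z = -1.01

p̂₁ = 358/431 = 0.8306, p̂₂ = 373/436 = 0.8555.
Pooled p̂ = (358+373)/(431+436) = 731/867 = 0.8431.
SE = √(0.132257 × 0.00461376) = 0.0247.
z = (0.8306 − 0.8555)/0.0247 = -0.0249/0.0247 = -1.01.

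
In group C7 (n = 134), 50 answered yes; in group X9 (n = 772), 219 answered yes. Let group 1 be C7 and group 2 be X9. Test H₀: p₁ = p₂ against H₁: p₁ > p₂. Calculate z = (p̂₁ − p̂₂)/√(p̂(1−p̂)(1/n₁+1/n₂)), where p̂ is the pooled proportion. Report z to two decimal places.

p̂₁ = 50/134 ≈ 0.3731, p̂₂ = 219/772 ≈ 0.2837.
Pooled p̂ = (50+219)/(134+772) = 269/906 = 0.2969.
SE = √(p̂(1−p̂)(1/n₁+1/n₂)) = √(0.2969·0.7031·0.00875802) = √(0.00182827) = 0.0428.
z = (0.3731 − 0.2837)/0.0428 = 0.0894/0.0428 = 2.09.
p-value = P(Z > 2.092) ≈ 0.0182.

z = 2.09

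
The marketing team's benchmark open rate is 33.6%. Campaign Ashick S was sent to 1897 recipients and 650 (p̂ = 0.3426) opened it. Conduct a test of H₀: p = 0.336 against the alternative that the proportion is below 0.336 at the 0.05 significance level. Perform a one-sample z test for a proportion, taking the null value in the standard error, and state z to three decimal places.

p̂ = 650/1897 ≈ 0.34265.
Standard error under H₀: √(0.336×0.664/1897) = 0.01084.
z = (0.34265 − 0.336)/0.01084 = 0.00665/0.01084 = 0.613.
p-value = P(Z < 0.613) ≈ 0.7300, so at α = 0.05 we fail to reject H₀.

z = 0.613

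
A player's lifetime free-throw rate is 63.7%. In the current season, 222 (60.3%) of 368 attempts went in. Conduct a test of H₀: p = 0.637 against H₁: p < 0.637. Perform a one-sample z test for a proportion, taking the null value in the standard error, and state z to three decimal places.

z = -1.346

p̂ = 222/368 ≈ 0.60326.
SE = √(p₀(1−p₀)/n) = √(0.23123/368) = 0.02507.
z = (0.60326 − 0.637)/0.02507 = -0.03374/0.02507 = -1.346.
p-value = P(Z < -1.346) ≈ 0.0892.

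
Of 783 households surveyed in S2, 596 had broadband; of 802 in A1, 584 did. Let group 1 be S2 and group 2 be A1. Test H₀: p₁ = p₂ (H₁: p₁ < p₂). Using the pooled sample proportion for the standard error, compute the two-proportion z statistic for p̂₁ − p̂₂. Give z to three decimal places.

p̂₁ = 596/783 ≈ 0.76117, p̂₂ = 584/802 ≈ 0.72818.
Pooled p̂ = (596+584)/(783+802) = 1180/1585 = 0.74448.
SE = √(0.19023 × 0.00252402) = 0.02191.
z = (0.76117 − 0.72818)/0.02191 = 0.03299/0.02191 = 1.506.

z = 1.506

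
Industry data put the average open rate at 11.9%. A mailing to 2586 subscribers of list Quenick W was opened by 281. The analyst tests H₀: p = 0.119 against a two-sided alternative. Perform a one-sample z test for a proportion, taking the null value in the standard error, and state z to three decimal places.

p̂ = 281/2586 ≈ 0.108662.
SE = √(p₀(1−p₀)/n) = √(0.10484/2586) = 0.006367.
z = (0.108662 − 0.119)/0.006367 = -0.010338/0.006367 = -1.624.
p-value = 2·P(Z > 1.624) ≈ 0.1045.

z = -1.624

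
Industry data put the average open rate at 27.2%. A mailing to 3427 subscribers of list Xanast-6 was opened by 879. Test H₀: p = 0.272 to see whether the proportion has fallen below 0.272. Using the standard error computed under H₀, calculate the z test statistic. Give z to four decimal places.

z = -2.0401

p̂ = 879/3427 = 0.256493.
Under H₀, SE = √(0.272·0.728/3427) = √(5.77811e-05) = 0.007601.
z = (0.256493 − 0.272)/0.007601 = -0.015507/0.007601 = -2.0401.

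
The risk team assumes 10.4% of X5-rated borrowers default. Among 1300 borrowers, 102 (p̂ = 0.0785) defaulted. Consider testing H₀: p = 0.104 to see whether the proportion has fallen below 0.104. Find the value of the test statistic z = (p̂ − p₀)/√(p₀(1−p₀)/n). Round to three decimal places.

p̂ = 102/1300 ≈ 0.0784615.
Standard error under H₀: √(0.104×0.896/1300) = 0.0084664.
z = (0.0784615 − 0.104)/0.0084664 = -0.0255385/0.0084664 = -3.016.

z = -3.016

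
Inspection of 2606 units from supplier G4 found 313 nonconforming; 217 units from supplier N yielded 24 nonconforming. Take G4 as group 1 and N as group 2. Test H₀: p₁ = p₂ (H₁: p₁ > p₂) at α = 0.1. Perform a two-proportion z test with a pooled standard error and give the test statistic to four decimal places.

z = 0.4151

p̂₁ = 313/2606 ≈ 0.120107, p̂₂ = 24/217 ≈ 0.110599.
Pooled p̂ = (313+24)/(2606+217) = 337/2823 = 0.119377.
SE = √(p̂(1−p̂)(1/n₁+1/n₂)) = √(0.119377·0.880623·0.00499202) = √(0.000524791) = 0.022908.
z = (0.120107 − 0.110599)/0.022908 = 0.009508/0.022908 = 0.4151.
p-value = P(Z > 0.415) ≈ 0.3390; since p > α = 0.1, fail to reject H₀.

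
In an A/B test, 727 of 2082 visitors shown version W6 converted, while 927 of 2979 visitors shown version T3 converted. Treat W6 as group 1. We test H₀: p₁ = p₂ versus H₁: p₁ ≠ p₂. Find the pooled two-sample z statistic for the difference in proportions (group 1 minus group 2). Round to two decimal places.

p̂₁ = 727/2082 ≈ 0.3492, p̂₂ = 927/2979 ≈ 0.3112.
Pooled p̂ = (727+927)/(2082+2979) = 1654/5061 = 0.3268.
SE = √(0.220006 × 0.000815991) = 0.0134.
z = (0.3492 − 0.3112)/0.0134 = 0.0380/0.0134 = 2.84.

z = 2.84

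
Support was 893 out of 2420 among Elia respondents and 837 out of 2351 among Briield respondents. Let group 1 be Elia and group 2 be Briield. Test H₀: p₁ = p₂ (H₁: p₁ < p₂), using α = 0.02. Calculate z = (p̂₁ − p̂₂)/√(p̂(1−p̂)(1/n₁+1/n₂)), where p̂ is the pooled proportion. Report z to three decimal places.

z = 0.933

p̂₁ = 893/2420 ≈ 0.36901, p̂₂ = 837/2351 ≈ 0.35602.
Pooled p̂ = (893+837)/(2420+2351) = 1730/4771 = 0.36261.
SE = √(0.231123 × 0.000838574) = 0.01392.
z = (0.36901 − 0.35602)/0.01392 = 0.01299/0.01392 = 0.933.
p-value = P(Z < 0.933) ≈ 0.8246; since p > α = 0.02, fail to reject H₀.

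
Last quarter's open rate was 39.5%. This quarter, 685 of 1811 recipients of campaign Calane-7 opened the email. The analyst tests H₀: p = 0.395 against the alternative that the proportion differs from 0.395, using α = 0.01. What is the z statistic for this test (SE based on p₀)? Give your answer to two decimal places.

z = -1.46

p̂ = 685/1811 ≈ 0.3782.
SE = √(p₀(1−p₀)/n) = √(0.23897/1811) = 0.0115.
z = (0.3782 − 0.395)/0.0115 = -0.0168/0.0115 = -1.46.
Two-sided p-value ≈ 2·Φ(−1.459) = 0.1447. With α = 0.01, fail to reject H₀.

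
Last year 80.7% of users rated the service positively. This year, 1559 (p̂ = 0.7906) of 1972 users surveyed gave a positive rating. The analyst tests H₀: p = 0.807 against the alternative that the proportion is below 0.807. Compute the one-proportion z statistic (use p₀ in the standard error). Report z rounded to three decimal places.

z = -1.849

p̂ = 1559/1972 ≈ 0.790568.
SE = √(p₀(1−p₀)/n) = √(0.15575/1972) = 0.008887.
z = (0.790568 − 0.807)/0.008887 = -0.016432/0.008887 = -1.849.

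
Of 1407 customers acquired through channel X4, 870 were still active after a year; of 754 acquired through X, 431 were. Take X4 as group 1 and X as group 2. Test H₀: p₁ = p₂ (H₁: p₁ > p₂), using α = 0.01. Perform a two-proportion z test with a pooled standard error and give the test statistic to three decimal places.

z = 2.115

p̂₁ = 870/1407 ≈ 0.61834, p̂₂ = 431/754 ≈ 0.57162.
Pooled p̂ = (870+431)/(1407+754) = 1301/2161 = 0.60204.
SE = √(0.239589 × 0.00203699) = 0.02209.
z = (0.61834 − 0.57162)/0.02209 = 0.04672/0.02209 = 2.115.
p-value = P(Z > 2.115) ≈ 0.0172, so at α = 0.01 we fail to reject H₀.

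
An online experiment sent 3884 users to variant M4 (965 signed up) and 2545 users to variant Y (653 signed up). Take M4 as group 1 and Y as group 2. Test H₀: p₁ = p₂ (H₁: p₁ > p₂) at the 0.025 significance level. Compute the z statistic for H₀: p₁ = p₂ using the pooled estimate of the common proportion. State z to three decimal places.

z = -0.734

p̂₁ = 965/3884 ≈ 0.24846, p̂₂ = 653/2545 ≈ 0.25658.
Pooled p̂ = (965+653)/(3884+2545) = 1618/6429 = 0.25167.
SE = √(0.188333 × 0.000650394) = 0.01107.
z = (0.24846 − 0.25658)/0.01107 = -0.00812/0.01107 = -0.734.
p-value = P(Z > -0.734) ≈ 0.7686; since p > α = 0.025, fail to reject H₀.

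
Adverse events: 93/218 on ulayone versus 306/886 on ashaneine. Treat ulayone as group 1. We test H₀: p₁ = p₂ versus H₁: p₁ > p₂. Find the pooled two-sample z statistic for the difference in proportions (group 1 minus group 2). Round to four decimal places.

p̂₁ = 93/218 = 0.426606, p̂₂ = 306/886 = 0.345372.
Pooled p̂ = (93+306)/(218+886) = 399/1104 = 0.361413.
SE = √(p̂(1−p̂)(1/n₁+1/n₂)) = √(0.361413·0.638587·0.00571582) = √(0.00131918) = 0.036320.
z = (0.426606 − 0.345372)/0.036320 = 0.081234/0.036320 = 2.2366.
p-value = P(Z > 2.237) ≈ 0.0127.

z = 2.2366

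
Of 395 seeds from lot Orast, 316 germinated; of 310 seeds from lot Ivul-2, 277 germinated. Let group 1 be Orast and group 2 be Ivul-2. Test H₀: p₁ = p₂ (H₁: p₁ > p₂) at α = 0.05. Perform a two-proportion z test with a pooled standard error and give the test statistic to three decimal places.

z = -3.373

p̂₁ = 316/395 = 0.800000, p̂₂ = 277/310 = 0.893548.
Pooled p̂ = (316+277)/(395+310) = 593/705 = 0.841135.
SE = √(0.133627 × 0.00575745) = 0.027737.
z = (0.800000 − 0.893548)/0.027737 = -0.093548/0.027737 = -3.373.
p-value = P(Z > -3.373) ≈ 0.9996; since p > α = 0.05, fail to reject H₀.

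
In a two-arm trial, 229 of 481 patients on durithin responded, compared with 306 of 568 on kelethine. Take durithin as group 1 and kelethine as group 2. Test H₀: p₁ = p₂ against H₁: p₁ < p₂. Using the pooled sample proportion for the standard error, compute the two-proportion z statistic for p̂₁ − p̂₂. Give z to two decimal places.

p̂₁ = 229/481 = 0.4761, p̂₂ = 306/568 = 0.5387.
Pooled p̂ = (229+306)/(481+568) = 535/1049 = 0.5100.
SE = √(0.2499 × 0.00383957) = 0.0310.
z = (0.4761 − 0.5387)/0.0310 = -0.0626/0.0310 = -2.02.

z = -2.02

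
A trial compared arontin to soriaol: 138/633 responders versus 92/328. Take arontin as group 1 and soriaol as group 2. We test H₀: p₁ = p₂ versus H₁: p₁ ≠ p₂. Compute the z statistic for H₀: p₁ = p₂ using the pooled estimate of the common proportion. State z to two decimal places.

p̂₁ = 138/633 = 0.21801, p̂₂ = 92/328 = 0.28049.
Pooled p̂ = (138+92)/(633+328) = 230/961 = 0.23933.
SE = √(p̂(1−p̂)(1/n₁+1/n₂)) = √(0.23933·0.76067·0.00462856) = √(0.000842644) = 0.02903.
z = (0.21801 − 0.28049)/0.02903 = -0.06248/0.02903 = -2.15.
p-value = 2·P(Z > 2.152) ≈ 0.0314.

z = -2.15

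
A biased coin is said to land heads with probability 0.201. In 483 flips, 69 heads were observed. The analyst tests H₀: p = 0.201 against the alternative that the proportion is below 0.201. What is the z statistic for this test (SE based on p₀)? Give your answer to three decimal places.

p̂ = 69/483 ≈ 0.14286.
SE = √(p₀(1−p₀)/n) = √(0.1606/483) = 0.01823.
z = (0.14286 − 0.201)/0.01823 = -0.05814/0.01823 = -3.189.

z = -3.189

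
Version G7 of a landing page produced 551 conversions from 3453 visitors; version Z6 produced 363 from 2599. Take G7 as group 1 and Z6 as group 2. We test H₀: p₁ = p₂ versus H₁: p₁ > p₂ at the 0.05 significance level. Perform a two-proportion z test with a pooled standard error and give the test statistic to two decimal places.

p̂₁ = 551/3453 ≈ 0.1596, p̂₂ = 363/2599 ≈ 0.1397.
Pooled p̂ = (551+363)/(3453+2599) = 914/6052 = 0.1510.
SE = √(0.128216 × 0.000674367) = 0.0093.
z = (0.1596 − 0.1397)/0.0093 = 0.0199/0.0093 = 2.14.
p-value = P(Z > 2.140) ≈ 0.0162. With α = 0.05, reject H₀.

z = 2.14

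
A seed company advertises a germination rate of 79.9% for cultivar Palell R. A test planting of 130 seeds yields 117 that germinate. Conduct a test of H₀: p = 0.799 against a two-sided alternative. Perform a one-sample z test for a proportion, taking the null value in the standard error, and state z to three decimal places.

z = 2.874

p̂ = 117/130 = 0.900000.
Under H₀, SE = √(0.799·0.201/130) = √(0.00123538) = 0.035148.
z = (0.900000 − 0.799)/0.035148 = 0.101000/0.035148 = 2.874.
p-value = 2·P(Z > 2.874) ≈ 0.0041.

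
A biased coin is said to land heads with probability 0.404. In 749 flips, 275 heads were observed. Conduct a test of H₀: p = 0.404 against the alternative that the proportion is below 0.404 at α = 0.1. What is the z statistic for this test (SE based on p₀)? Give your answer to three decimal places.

p̂ = 275/749 ≈ 0.36716.
Under H₀, SE = √(0.404·0.596/749) = √(0.000321474) = 0.01793.
z = (0.36716 − 0.404)/0.01793 = -0.03684/0.01793 = -2.055.
p-value = P(Z < -2.055) ≈ 0.0199, so at α = 0.1 we reject H₀.

z = -2.055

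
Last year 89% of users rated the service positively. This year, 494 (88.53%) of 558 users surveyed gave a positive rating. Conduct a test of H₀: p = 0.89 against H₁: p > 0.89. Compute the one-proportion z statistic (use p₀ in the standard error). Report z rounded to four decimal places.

p̂ = 494/558 ≈ 0.8853047.
Under H₀, SE = √(0.89·0.11/558) = √(0.000175448) = 0.0132457.
z = (0.8853047 − 0.89)/0.0132457 = -0.0046953/0.0132457 = -0.3545.
p-value = P(Z > -0.354) ≈ 0.6385.

z = -0.3545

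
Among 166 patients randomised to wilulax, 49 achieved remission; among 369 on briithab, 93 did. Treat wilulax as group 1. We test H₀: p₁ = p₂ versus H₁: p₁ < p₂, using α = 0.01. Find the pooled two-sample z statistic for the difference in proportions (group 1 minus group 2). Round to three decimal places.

p̂₁ = 49/166 = 0.29518, p̂₂ = 93/369 = 0.25203.
Pooled p̂ = (49+93)/(166+369) = 142/535 = 0.26542.
SE = √(p̂(1−p̂)(1/n₁+1/n₂)) = √(0.26542·0.73458·0.00873412) = √(0.00170291) = 0.04127.
z = (0.29518 − 0.25203)/0.04127 = 0.04315/0.04127 = 1.046.
p-value = P(Z < 1.046) ≈ 0.8521. With α = 0.01, fail to reject H₀.

z = 1.046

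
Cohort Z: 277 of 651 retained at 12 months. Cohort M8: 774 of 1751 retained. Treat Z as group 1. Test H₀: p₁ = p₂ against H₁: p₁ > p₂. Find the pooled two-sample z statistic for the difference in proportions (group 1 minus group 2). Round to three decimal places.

z = -0.726

p̂₁ = 277/651 = 0.42550, p̂₂ = 774/1751 = 0.44203.
Pooled p̂ = (277+774)/(651+1751) = 1051/2402 = 0.43755.
SE = √(0.2461 × 0.0021072) = 0.02277.
z = (0.42550 − 0.44203)/0.02277 = -0.01653/0.02277 = -0.726.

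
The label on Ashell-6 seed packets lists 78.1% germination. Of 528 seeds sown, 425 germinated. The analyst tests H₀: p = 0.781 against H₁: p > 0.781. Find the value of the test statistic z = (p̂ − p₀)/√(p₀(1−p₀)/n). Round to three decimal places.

z = 1.329

p̂ = 425/528 ≈ 0.80492.
SE = √(p₀(1−p₀)/n) = √(0.17104/528) = 0.01800.
z = (0.80492 − 0.781)/0.01800 = 0.02392/0.01800 = 1.329.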